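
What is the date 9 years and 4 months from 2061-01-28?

May 28, 2070

Counting forward 9 years and 4 months from January 28, 2061.
+9 years → 2070; month 1 + 4 = 5 → May 2070.
Day 28 is valid in May, giving May 28, 2070.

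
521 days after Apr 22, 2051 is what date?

Advancing 521 days from April 22, 2051.
April has 30 days, so 30 − 22 = 8 days remain after April 22, 2051; 521 − 8 = 513 left.
May 2051 has 31 days: 513 − 31 = 482 left.
June 2051 has 30 days: 482 − 30 = 452 left.
July 2051 has 31 days: 452 − 31 = 421 left.
August 2051 has 31 days: 421 − 31 = 390 left.
September 2051 has 30 days: 390 − 30 = 360 left.
October 2051 has 31 days: 360 − 31 = 329 left.
November 2051 has 30 days: 329 − 30 = 299 left.
December 2051 has 31 days: 299 − 31 = 268 left.
January 2052 has 31 days: 268 − 31 = 237 left.
February 2052 has 29 days (2052 is a leap year): 237 − 29 = 208 left.
March 2052 has 31 days: 208 − 31 = 177 left.
April 2052 has 30 days: 177 − 30 = 147 left.
May 2052 has 31 days: 147 − 31 = 116 left.
June 2052 has 30 days: 116 − 30 = 86 left.
July 2052 has 31 days: 86 − 31 = 55 left.
August 2052 has 31 days: 55 − 31 = 24 left.
24 days into September 2052 → September 24, 2052.

September 24, 2052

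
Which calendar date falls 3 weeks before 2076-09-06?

August 16, 2076

Counting back 3 weeks = 21 days from September 6, 2076.
Going back 6 days from September 6, 2076 reaches the end of the previous month; 21 − 6 = 15 left.
August 2076 has 31 days; 31 − 15 = 16 → August 16, 2076.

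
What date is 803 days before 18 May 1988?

Counting back 803 days from May 18, 1988.
Going back 18 days from May 18, 1988 reaches the end of the previous month; 803 − 18 = 785 left.
April 1988 has 30 days: 785 − 30 = 755 left.
March 1988 has 31 days: 755 − 31 = 724 left.
February 1988 has 29 days (1988 is a leap year): 724 − 29 = 695 left.
January 1988 has 31 days: 695 − 31 = 664 left.
December 1987 has 31 days: 664 − 31 = 633 left.
November 1987 has 30 days: 633 − 30 = 603 left.
October 1987 has 31 days: 603 − 31 = 572 left.
September 1987 has 30 days: 572 − 30 = 542 left.
August 1987 has 31 days: 542 − 31 = 511 left.
July 1987 has 31 days: 511 − 31 = 480 left.
June 1987 has 30 days: 480 − 30 = 450 left.
May 1987 has 31 days: 450 − 31 = 419 left.
April 1987 has 30 days: 419 − 30 = 389 left.
March 1987 has 31 days: 389 − 31 = 358 left.
February 1987 has 28 days (1987 is not a leap year): 358 − 28 = 330 left.
January 1987 has 31 days: 330 − 31 = 299 left.
December 1986 has 31 days: 299 − 31 = 268 left.
November 1986 has 30 days: 268 − 30 = 238 left.
October 1986 has 31 days: 238 − 31 = 207 left.
September 1986 has 30 days: 207 − 30 = 177 left.
August 1986 has 31 days: 177 − 31 = 146 left.
July 1986 has 31 days: 146 − 31 = 115 left.
June 1986 has 30 days: 115 − 30 = 85 left.
May 1986 has 31 days: 85 − 31 = 54 left.
April 1986 has 30 days: 54 − 30 = 24 left.
March 1986 has 31 days; 31 − 24 = 7 → March 7, 1986.

March 7, 1986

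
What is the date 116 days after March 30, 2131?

Advancing 116 days from March 30, 2131.
March has 31 days, so 31 − 30 = 1 day remains after March 30, 2131; 116 − 1 = 115 left.
April 2131 has 30 days: 115 − 30 = 85 left.
May 2131 has 31 days: 85 − 31 = 54 left.
June 2131 has 30 days: 54 − 30 = 24 left.
24 days into July 2131 → July 24, 2131.

July 24, 2131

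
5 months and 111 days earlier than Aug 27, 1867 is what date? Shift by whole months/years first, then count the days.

December 6, 1866

Going back 5 months and 111 days from August 27, 1867: first the month/year part, then the days.
month 8 − 5 = 3 → March 1867.
Day 27 is valid in March, giving March 27, 1867.
Now subtract 111 days from March 27, 1867.
Going back 27 days from March 27, 1867 reaches the end of the previous month; 111 − 27 = 84 left.
February 1867 has 28 days (1867 is not a leap year): 84 − 28 = 56 left.
January 1867 has 31 days: 56 − 31 = 25 left.
December 1866 has 31 days; 31 − 25 = 6 → December 6, 1866.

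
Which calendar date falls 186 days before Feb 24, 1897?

August 22, 1896

Subtracting 186 days from February 24, 1897.
Going back 24 days from February 24, 1897 reaches the end of the previous month; 186 − 24 = 162 left.
January 1897 has 31 days: 162 − 31 = 131 left.
December 1896 has 31 days: 131 − 31 = 100 left.
November 1896 has 30 days: 100 − 30 = 70 left.
October 1896 has 31 days: 70 − 31 = 39 left.
September 1896 has 30 days: 39 − 30 = 9 left.
August 1896 has 31 days; 31 − 9 = 22 → August 22, 1896.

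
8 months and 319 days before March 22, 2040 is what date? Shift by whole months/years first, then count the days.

Counting back 8 months and 319 days from March 22, 2040: first the month/year part, then the days.
month 3 − 8 = -5, which is month 7 of year 2039 → July 2039.
Day 22 is valid in July, giving July 22, 2039.
Now subtract 319 days from July 22, 2039.
Going back 22 days from July 22, 2039 reaches the end of the previous month; 319 − 22 = 297 left.
June 2039 has 30 days: 297 − 30 = 267 left.
May 2039 has 31 days: 267 − 31 = 236 left.
April 2039 has 30 days: 236 − 30 = 206 left.
March 2039 has 31 days: 206 − 31 = 175 left.
February 2039 has 28 days (2039 is not a leap year): 175 − 28 = 147 left.
January 2039 has 31 days: 147 − 31 = 116 left.
December 2038 has 31 days: 116 − 31 = 85 left.
November 2038 has 30 days: 85 − 30 = 55 left.
October 2038 has 31 days: 55 − 31 = 24 left.
September 2038 has 30 days; 30 − 24 = 6 → September 6, 2038.

September 6, 2038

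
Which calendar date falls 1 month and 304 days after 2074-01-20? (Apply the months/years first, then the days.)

December 21, 2074

Adding 1 month and 304 days from January 20, 2074: first the month/year part, then the days.
month 1 + 1 = 2 → February 2074.
Day 20 is valid in February, giving February 20, 2074.
Now add 304 days from February 20, 2074.
February has 28 days, so 28 − 20 = 8 days remain after February 20, 2074; 304 − 8 = 296 left.
March 2074 has 31 days: 296 − 31 = 265 left.
April 2074 has 30 days: 265 − 30 = 235 left.
May 2074 has 31 days: 235 − 31 = 204 left.
June 2074 has 30 days: 204 − 30 = 174 left.
July 2074 has 31 days: 174 − 31 = 143 left.
August 2074 has 31 days: 143 − 31 = 112 left.
September 2074 has 30 days: 112 − 30 = 82 left.
October 2074 has 31 days: 82 − 31 = 51 left.
November 2074 has 30 days: 51 − 30 = 21 left.
21 days into December 2074 → December 21, 2074.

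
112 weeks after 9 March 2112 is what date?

May 2, 2114

Adding 112 weeks = 784 days from March 9, 2112.
March has 31 days, so 31 − 9 = 22 days remain after March 9, 2112; 784 − 22 = 762 left.
April 2112 has 30 days: 762 − 30 = 732 left.
May 2112 has 31 days: 732 − 31 = 701 left.
June 2112 has 30 days: 701 − 30 = 671 left.
July 2112 has 31 days: 671 − 31 = 640 left.
August 2112 has 31 days: 640 − 31 = 609 left.
September 2112 has 30 days: 609 − 30 = 579 left.
October 2112 has 31 days: 579 − 31 = 548 left.
November 2112 has 30 days: 548 − 30 = 518 left.
December 2112 has 31 days: 518 − 31 = 487 left.
January 2113 has 31 days: 487 − 31 = 456 left.
February 2113 has 28 days (2113 is not a leap year): 456 − 28 = 428 left.
March 2113 has 31 days: 428 − 31 = 397 left.
April 2113 has 30 days: 397 − 30 = 367 left.
May 2113 has 31 days: 367 − 31 = 336 left.
June 2113 has 30 days: 336 − 30 = 306 left.
July 2113 has 31 days: 306 − 31 = 275 left.
August 2113 has 31 days: 275 − 31 = 244 left.
September 2113 has 30 days: 244 − 30 = 214 left.
October 2113 has 31 days: 214 − 31 = 183 left.
November 2113 has 30 days: 183 − 30 = 153 left.
December 2113 has 31 days: 153 − 31 = 122 left.
January 2114 has 31 days: 122 − 31 = 91 left.
February 2114 has 28 days (2114 is not a leap year): 91 − 28 = 63 left.
March 2114 has 31 days: 63 − 31 = 32 left.
April 2114 has 30 days: 32 − 30 = 2 left.
2 days into May 2114 → May 2, 2114.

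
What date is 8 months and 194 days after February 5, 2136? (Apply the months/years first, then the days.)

April 17, 2137

Advancing 8 months and 194 days from February 5, 2136: first the month/year part, then the days.
month 2 + 8 = 10 → October 2136.
Day 5 is valid in October, giving October 5, 2136.
Now add 194 days from October 5, 2136.
October has 31 days, so 31 − 5 = 26 days remain after October 5, 2136; 194 − 26 = 168 left.
November 2136 has 30 days: 168 − 30 = 138 left.
December 2136 has 31 days: 138 − 31 = 107 left.
January 2137 has 31 days: 107 − 31 = 76 left.
February 2137 has 28 days (2137 is not a leap year): 76 − 28 = 48 left.
March 2137 has 31 days: 48 − 31 = 17 left.
17 days into April 2137 → April 17, 2137.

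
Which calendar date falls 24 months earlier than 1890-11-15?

November 15, 1888

Going back 24 months from November 15, 1890.
month 11 − 24 = -13, which is month 11 of year 1888 → November 1888.
Day 15 is valid in November, giving November 15, 1888.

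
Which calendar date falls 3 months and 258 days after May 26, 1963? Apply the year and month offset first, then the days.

Adding 3 months and 258 days from May 26, 1963: first the month/year part, then the days.
month 5 + 3 = 8 → August 1963.
Day 26 is valid in August, giving August 26, 1963.
Now add 258 days from August 26, 1963.
August has 31 days, so 31 − 26 = 5 days remain after August 26, 1963; 258 − 5 = 253 left.
September 1963 has 30 days: 253 − 30 = 223 left.
October 1963 has 31 days: 223 − 31 = 192 left.
November 1963 has 30 days: 192 − 30 = 162 left.
December 1963 has 31 days: 162 − 31 = 131 left.
January 1964 has 31 days: 131 − 31 = 100 left.
February 1964 has 29 days (1964 is a leap year): 100 − 29 = 71 left.
March 1964 has 31 days: 71 − 31 = 40 left.
April 1964 has 30 days: 40 − 30 = 10 left.
10 days into May 1964 → May 10, 1964.

May 10, 1964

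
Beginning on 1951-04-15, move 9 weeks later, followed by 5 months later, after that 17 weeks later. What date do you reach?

Counting forward 9 weeks (= 63 days) from April 15, 1951:
April has 30 days, so 30 − 15 = 15 days remain after April 15, 1951; 63 − 15 = 48 left.
May 1951 has 31 days: 48 − 31 = 17 left.
17 days into June 1951 → June 17, 1951.
Advancing 5 months from June 17, 1951:
month 6 + 5 = 11 → November 1951.
Day 17 is valid in November, giving November 17, 1951.
Counting forward 17 weeks (= 119 days) from November 17, 1951:
November has 30 days, so 30 − 17 = 13 days remain after November 17, 1951; 119 − 13 = 106 left.
December 1951 has 31 days: 106 − 31 = 75 left.
January 1952 has 31 days: 75 − 31 = 44 left.
February 1952 has 29 days (1952 is a leap year): 44 − 29 = 15 left.
15 days into March 1952 → March 15, 1952.

March 15, 1952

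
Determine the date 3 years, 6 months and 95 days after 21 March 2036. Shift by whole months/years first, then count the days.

December 25, 2039

Adding 3 years, 6 months and 95 days from March 21, 2036: first the month/year part, then the days.
+3 years → 2039; month 3 + 6 = 9 → September 2039.
Day 21 is valid in September, giving September 21, 2039.
Now add 95 days from September 21, 2039.
September has 30 days, so 30 − 21 = 9 days remain after September 21, 2039; 95 − 9 = 86 left.
October 2039 has 31 days: 86 − 31 = 55 left.
November 2039 has 30 days: 55 − 30 = 25 left.
25 days into December 2039 → December 25, 2039.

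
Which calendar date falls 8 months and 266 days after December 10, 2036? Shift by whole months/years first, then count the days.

Advancing 8 months and 266 days from December 10, 2036: first the month/year part, then the days.
month 12 + 8 = 20, which is month 8 of year 2037 → August 2037.
Day 10 is valid in August, giving August 10, 2037.
Now add 266 days from August 10, 2037.
August has 31 days, so 31 − 10 = 21 days remain after August 10, 2037; 266 − 21 = 245 left.
September 2037 has 30 days: 245 − 30 = 215 left.
October 2037 has 31 days: 215 − 31 = 184 left.
November 2037 has 30 days: 184 − 30 = 154 left.
December 2037 has 31 days: 154 − 31 = 123 left.
January 2038 has 31 days: 123 − 31 = 92 left.
February 2038 has 28 days (2038 is not a leap year): 92 − 28 = 64 left.
March 2038 has 31 days: 64 − 31 = 33 left.
April 2038 has 30 days: 33 − 30 = 3 left.
3 days into May 2038 → May 3, 2038.

May 3, 2038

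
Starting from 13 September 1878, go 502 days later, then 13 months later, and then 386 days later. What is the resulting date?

Adding 502 days from September 13, 1878:
September has 30 days, so 30 − 13 = 17 days remain after September 13, 1878; 502 − 17 = 485 left.
October 1878 has 31 days: 485 − 31 = 454 left.
November 1878 has 30 days: 454 − 30 = 424 left.
December 1878 has 31 days: 424 − 31 = 393 left.
January 1879 has 31 days: 393 − 31 = 362 left.
February 1879 has 28 days (1879 is not a leap year): 362 − 28 = 334 left.
March 1879 has 31 days: 334 − 31 = 303 left.
April 1879 has 30 days: 303 − 30 = 273 left.
May 1879 has 31 days: 273 − 31 = 242 left.
June 1879 has 30 days: 242 − 30 = 212 left.
July 1879 has 31 days: 212 − 31 = 181 left.
August 1879 has 31 days: 181 − 31 = 150 left.
September 1879 has 30 days: 150 − 30 = 120 left.
October 1879 has 31 days: 120 − 31 = 89 left.
November 1879 has 30 days: 89 − 30 = 59 left.
December 1879 has 31 days: 59 − 31 = 28 left.
28 days into January 1880 → January 28, 1880.
Adding 13 months from January 28, 1880:
month 1 + 13 = 14, which is month 2 of year 1881 → February 1881.
Day 28 is valid in February, giving February 28, 1881.
Advancing 386 days from February 28, 1881:
February has 28 days, so 28 − 28 = 0 days remain after February 28, 1881; 386 − 0 = 386 left.
March 1881 has 31 days: 386 − 31 = 355 left.
April 1881 has 30 days: 355 − 30 = 325 left.
May 1881 has 31 days: 325 − 31 = 294 left.
June 1881 has 30 days: 294 − 30 = 264 left.
July 1881 has 31 days: 264 − 31 = 233 left.
August 1881 has 31 days: 233 − 31 = 202 left.
September 1881 has 30 days: 202 − 30 = 172 left.
October 1881 has 31 days: 172 − 31 = 141 left.
November 1881 has 30 days: 141 − 30 = 111 left.
December 1881 has 31 days: 111 − 31 = 80 left.
January 1882 has 31 days: 80 − 31 = 49 left.
February 1882 has 28 days (1882 is not a leap year): 49 − 28 = 21 left.
21 days into March 1882 → March 21, 1882.

March 21, 1882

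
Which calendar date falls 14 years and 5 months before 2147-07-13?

February 13, 2133

Counting back 14 years and 5 months from July 13, 2147.
-14 years → 2133; month 7 − 5 = 2 → February 2133.
Day 13 is valid in February, giving February 13, 2133.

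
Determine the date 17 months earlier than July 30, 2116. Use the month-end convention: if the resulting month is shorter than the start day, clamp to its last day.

February 28, 2115

Going back 17 months from July 30, 2116.
month 7 − 17 = -10, which is month 2 of year 2115 → February 2115.
February 2115 has only 28 days (2115 is not a leap year — relevant if February), and the start was day 30, so the date clamps to February 28, 2115.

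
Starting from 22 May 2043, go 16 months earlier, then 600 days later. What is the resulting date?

Counting back 16 months from May 22, 2043:
month 5 − 16 = -11, which is month 1 of year 2042 → January 2042.
Day 22 is valid in January, giving January 22, 2042.
Advancing 600 days from January 22, 2042:
January has 31 days, so 31 − 22 = 9 days remain after January 22, 2042; 600 − 9 = 591 left.
February 2042 has 28 days (2042 is not a leap year): 591 − 28 = 563 left.
March 2042 has 31 days: 563 − 31 = 532 left.
April 2042 has 30 days: 532 − 30 = 502 left.
May 2042 has 31 days: 502 − 31 = 471 left.
June 2042 has 30 days: 471 − 30 = 441 left.
July 2042 has 31 days: 441 − 31 = 410 left.
August 2042 has 31 days: 410 − 31 = 379 left.
September 2042 has 30 days: 379 − 30 = 349 left.
October 2042 has 31 days: 349 − 31 = 318 left.
November 2042 has 30 days: 318 − 30 = 288 left.
December 2042 has 31 days: 288 − 31 = 257 left.
January 2043 has 31 days: 257 − 31 = 226 left.
February 2043 has 28 days (2043 is not a leap year): 226 − 28 = 198 left.
March 2043 has 31 days: 198 − 31 = 167 left.
April 2043 has 30 days: 167 − 30 = 137 left.
May 2043 has 31 days: 137 − 31 = 106 left.
June 2043 has 30 days: 106 − 30 = 76 left.
July 2043 has 31 days: 76 − 31 = 45 left.
August 2043 has 31 days: 45 − 31 = 14 left.
14 days into September 2043 → September 14, 2043.

September 14, 2043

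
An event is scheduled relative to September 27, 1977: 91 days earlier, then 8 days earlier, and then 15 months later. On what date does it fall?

Counting back 91 days from September 27, 1977:
Going back 27 days from September 27, 1977 reaches the end of the previous month; 91 − 27 = 64 left.
August 1977 has 31 days: 64 − 31 = 33 left.
July 1977 has 31 days: 33 − 31 = 2 left.
June 1977 has 30 days; 30 − 2 = 28 → June 28, 1977.
Going back 8 days from June 28, 1977:
28 − 8 = 20, still in June 1977.
Advancing 15 months from June 20, 1977:
month 6 + 15 = 21, which is month 9 of year 1978 → September 1978.
Day 20 is valid in September, giving September 20, 1978.

September 20, 1978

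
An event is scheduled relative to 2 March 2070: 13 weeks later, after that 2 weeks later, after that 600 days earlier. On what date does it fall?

Counting forward 13 weeks (= 91 days) from March 2, 2070:
March has 31 days, so 31 − 2 = 29 days remain after March 2, 2070; 91 − 29 = 62 left.
April 2070 has 30 days: 62 − 30 = 32 left.
May 2070 has 31 days: 32 − 31 = 1 left.
1 day into June 2070 → June 1, 2070.
Counting forward 2 weeks (= 14 days) from June 1, 2070:
June has 30 days; 1 + 14 = 15, still in June.
Going back 600 days from June 15, 2070:
Going back 15 days from June 15, 2070 reaches the end of the previous month; 600 − 15 = 585 left.
May 2070 has 31 days: 585 − 31 = 554 left.
April 2070 has 30 days: 554 − 30 = 524 left.
March 2070 has 31 days: 524 − 31 = 493 left.
February 2070 has 28 days (2070 is not a leap year): 493 − 28 = 465 left.
January 2070 has 31 days: 465 − 31 = 434 left.
December 2069 has 31 days: 434 − 31 = 403 left.
November 2069 has 30 days: 403 − 30 = 373 left.
October 2069 has 31 days: 373 − 31 = 342 left.
September 2069 has 30 days: 342 − 30 = 312 left.
August 2069 has 31 days: 312 − 31 = 281 left.
July 2069 has 31 days: 281 − 31 = 250 left.
June 2069 has 30 days: 250 − 30 = 220 left.
May 2069 has 31 days: 220 − 31 = 189 left.
April 2069 has 30 days: 189 − 30 = 159 left.
March 2069 has 31 days: 159 − 31 = 128 left.
February 2069 has 28 days (2069 is not a leap year): 128 − 28 = 100 left.
January 2069 has 31 days: 100 − 31 = 69 left.
December 2068 has 31 days: 69 − 31 = 38 left.
November 2068 has 30 days: 38 − 30 = 8 left.
October 2068 has 31 days; 31 − 8 = 23 → October 23, 2068.

October 23, 2068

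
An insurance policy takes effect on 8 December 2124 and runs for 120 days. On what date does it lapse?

Counting forward 120 days from December 8, 2124.
December has 31 days, so 31 − 8 = 23 days remain after December 8, 2124; 120 − 23 = 97 left.
January 2125 has 31 days: 97 − 31 = 66 left.
February 2125 has 28 days (2125 is not a leap year): 66 − 28 = 38 left.
March 2125 has 31 days: 38 − 31 = 7 left.
7 days into April 2125 → April 7, 2125.

April 7, 2125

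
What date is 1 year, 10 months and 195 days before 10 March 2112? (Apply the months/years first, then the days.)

October 27, 2109

Subtracting 1 year, 10 months and 195 days from March 10, 2112: first the month/year part, then the days.
-1 year → 2111; month 3 − 10 = -7, which is month 5 of year 2110 → May 2110.
Day 10 is valid in May, giving May 10, 2110.
Now subtract 195 days from May 10, 2110.
Going back 10 days from May 10, 2110 reaches the end of the previous month; 195 − 10 = 185 left.
April 2110 has 30 days: 185 − 30 = 155 left.
March 2110 has 31 days: 155 − 31 = 124 left.
February 2110 has 28 days (2110 is not a leap year): 124 − 28 = 96 left.
January 2110 has 31 days: 96 − 31 = 65 left.
December 2109 has 31 days: 65 − 31 = 34 left.
November 2109 has 30 days: 34 − 30 = 4 left.
October 2109 has 31 days; 31 − 4 = 27 → October 27, 2109.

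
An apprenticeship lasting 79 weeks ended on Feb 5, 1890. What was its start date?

August 1, 1888

Counting back 79 weeks = 553 days from February 5, 1890.
Going back 5 days from February 5, 1890 reaches the end of the previous month; 553 − 5 = 548 left.
January 1890 has 31 days: 548 − 31 = 517 left.
December 1889 has 31 days: 517 − 31 = 486 left.
November 1889 has 30 days: 486 − 30 = 456 left.
October 1889 has 31 days: 456 − 31 = 425 left.
September 1889 has 30 days: 425 − 30 = 395 left.
August 1889 has 31 days: 395 − 31 = 364 left.
July 1889 has 31 days: 364 − 31 = 333 left.
June 1889 has 30 days: 333 − 30 = 303 left.
May 1889 has 31 days: 303 − 31 = 272 left.
April 1889 has 30 days: 272 − 30 = 242 left.
March 1889 has 31 days: 242 − 31 = 211 left.
February 1889 has 28 days (1889 is not a leap year): 211 − 28 = 183 left.
January 1889 has 31 days: 183 − 31 = 152 left.
December 1888 has 31 days: 152 − 31 = 121 left.
November 1888 has 30 days: 121 − 30 = 91 left.
October 1888 has 31 days: 91 − 31 = 60 left.
September 1888 has 30 days: 60 − 30 = 30 left.
August 1888 has 31 days; 31 − 30 = 1 → August 1, 1888.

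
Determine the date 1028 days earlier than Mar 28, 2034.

Going back 1028 days from March 28, 2034.
Going back 28 days from March 28, 2034 reaches the end of the previous month; 1028 − 28 = 1000 left.
February 2034 has 28 days (2034 is not a leap year): 1000 − 28 = 972 left.
January 2034 has 31 days: 972 − 31 = 941 left.
December 2033 has 31 days: 941 − 31 = 910 left.
November 2033 has 30 days: 910 − 30 = 880 left.
October 2033 has 31 days: 880 − 31 = 849 left.
September 2033 has 30 days: 849 − 30 = 819 left.
August 2033 has 31 days: 819 − 31 = 788 left.
July 2033 has 31 days: 788 − 31 = 757 left.
June 2033 has 30 days: 757 − 30 = 727 left.
May 2033 has 31 days: 727 − 31 = 696 left.
April 2033 has 30 days: 696 − 30 = 666 left.
March 2033 has 31 days: 666 − 31 = 635 left.
February 2033 has 28 days (2033 is not a leap year): 635 − 28 = 607 left.
January 2033 has 31 days: 607 − 31 = 576 left.
December 2032 has 31 days: 576 − 31 = 545 left.
November 2032 has 30 days: 545 − 30 = 515 left.
October 2032 has 31 days: 515 − 31 = 484 left.
September 2032 has 30 days: 484 − 30 = 454 left.
August 2032 has 31 days: 454 − 31 = 423 left.
July 2032 has 31 days: 423 − 31 = 392 left.
June 2032 has 30 days: 392 − 30 = 362 left.
May 2032 has 31 days: 362 − 31 = 331 left.
April 2032 has 30 days: 331 − 30 = 301 left.
March 2032 has 31 days: 301 − 31 = 270 left.
February 2032 has 29 days (2032 is a leap year): 270 − 29 = 241 left.
January 2032 has 31 days: 241 − 31 = 210 left.
December 2031 has 31 days: 210 − 31 = 179 left.
November 2031 has 30 days: 179 − 30 = 149 left.
October 2031 has 31 days: 149 − 31 = 118 left.
September 2031 has 30 days: 118 − 30 = 88 left.
August 2031 has 31 days: 88 − 31 = 57 left.
July 2031 has 31 days: 57 − 31 = 26 left.
June 2031 has 30 days; 30 − 26 = 4 → June 4, 2031.

June 4, 2031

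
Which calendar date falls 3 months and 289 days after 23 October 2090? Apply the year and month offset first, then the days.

Advancing 3 months and 289 days from October 23, 2090: first the month/year part, then the days.
month 10 + 3 = 13, which is month 1 of year 2091 → January 2091.
Day 23 is valid in January, giving January 23, 2091.
Now add 289 days from January 23, 2091.
January has 31 days, so 31 − 23 = 8 days remain after January 23, 2091; 289 − 8 = 281 left.
February 2091 has 28 days (2091 is not a leap year): 281 − 28 = 253 left.
March 2091 has 31 days: 253 − 31 = 222 left.
April 2091 has 30 days: 222 − 30 = 192 left.
May 2091 has 31 days: 192 − 31 = 161 left.
June 2091 has 30 days: 161 − 30 = 131 left.
July 2091 has 31 days: 131 − 31 = 100 left.
August 2091 has 31 days: 100 − 31 = 69 left.
September 2091 has 30 days: 69 − 30 = 39 left.
October 2091 has 31 days: 39 − 31 = 8 left.
8 days into November 2091 → November 8, 2091.

November 8, 2091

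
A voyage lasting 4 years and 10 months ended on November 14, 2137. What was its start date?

January 14, 2133

Counting back 4 years and 10 months from November 14, 2137.
-4 years → 2133; month 11 − 10 = 1 → January 2133.
Day 14 is valid in January, giving January 14, 2133.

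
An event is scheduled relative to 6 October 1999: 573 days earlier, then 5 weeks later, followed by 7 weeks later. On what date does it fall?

June 4, 1998

Subtracting 573 days from October 6, 1999:
Going back 6 days from October 6, 1999 reaches the end of the previous month; 573 − 6 = 567 left.
September 1999 has 30 days: 567 − 30 = 537 left.
August 1999 has 31 days: 537 − 31 = 506 left.
July 1999 has 31 days: 506 − 31 = 475 left.
June 1999 has 30 days: 475 − 30 = 445 left.
May 1999 has 31 days: 445 − 31 = 414 left.
April 1999 has 30 days: 414 − 30 = 384 left.
March 1999 has 31 days: 384 − 31 = 353 left.
February 1999 has 28 days (1999 is not a leap year): 353 − 28 = 325 left.
January 1999 has 31 days: 325 − 31 = 294 left.
December 1998 has 31 days: 294 − 31 = 263 left.
November 1998 has 30 days: 263 − 30 = 233 left.
October 1998 has 31 days: 233 − 31 = 202 left.
September 1998 has 30 days: 202 − 30 = 172 left.
August 1998 has 31 days: 172 − 31 = 141 left.
July 1998 has 31 days: 141 − 31 = 110 left.
June 1998 has 30 days: 110 − 30 = 80 left.
May 1998 has 31 days: 80 − 31 = 49 left.
April 1998 has 30 days: 49 − 30 = 19 left.
March 1998 has 31 days; 31 − 19 = 12 → March 12, 1998.
Adding 5 weeks (= 35 days) from March 12, 1998:
March has 31 days, so 31 − 12 = 19 days remain after March 12, 1998; 35 − 19 = 16 left.
16 days into April 1998 → April 16, 1998.
Adding 7 weeks (= 49 days) from April 16, 1998:
April has 30 days, so 30 − 16 = 14 days remain after April 16, 1998; 49 − 14 = 35 left.
May 1998 has 31 days: 35 − 31 = 4 left.
4 days into June 1998 → June 4, 1998.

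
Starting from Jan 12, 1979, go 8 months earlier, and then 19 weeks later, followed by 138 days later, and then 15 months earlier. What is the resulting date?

November 7, 1977

Counting back 8 months from January 12, 1979:
month 1 − 8 = -7, which is month 5 of year 1978 → May 1978.
Day 12 is valid in May, giving May 12, 1978.
Advancing 19 weeks (= 133 days) from May 12, 1978:
May has 31 days, so 31 − 12 = 19 days remain after May 12, 1978; 133 − 19 = 114 left.
June 1978 has 30 days: 114 − 30 = 84 left.
July 1978 has 31 days: 84 − 31 = 53 left.
August 1978 has 31 days: 53 − 31 = 22 left.
22 days into September 1978 → September 22, 1978.
Adding 138 days from September 22, 1978:
September has 30 days, so 30 − 22 = 8 days remain after September 22, 1978; 138 − 8 = 130 left.
October 1978 has 31 days: 130 − 31 = 99 left.
November 1978 has 30 days: 99 − 30 = 69 left.
December 1978 has 31 days: 69 − 31 = 38 left.
January 1979 has 31 days: 38 − 31 = 7 left.
7 days into February 1979 → February 7, 1979.
Going back 15 months from February 7, 1979:
month 2 − 15 = -13, which is month 11 of year 1977 → November 1977.
Day 7 is valid in November, giving November 7, 1977.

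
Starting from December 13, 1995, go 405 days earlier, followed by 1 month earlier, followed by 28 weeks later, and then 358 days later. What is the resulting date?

April 9, 1996

Going back 405 days from December 13, 1995:
Going back 13 days from December 13, 1995 reaches the end of the previous month; 405 − 13 = 392 left.
November 1995 has 30 days: 392 − 30 = 362 left.
October 1995 has 31 days: 362 − 31 = 331 left.
September 1995 has 30 days: 331 − 30 = 301 left.
August 1995 has 31 days: 301 − 31 = 270 left.
July 1995 has 31 days: 270 − 31 = 239 left.
June 1995 has 30 days: 239 − 30 = 209 left.
May 1995 has 31 days: 209 − 31 = 178 left.
April 1995 has 30 days: 178 − 30 = 148 left.
March 1995 has 31 days: 148 − 31 = 117 left.
February 1995 has 28 days (1995 is not a leap year): 117 − 28 = 89 left.
January 1995 has 31 days: 89 − 31 = 58 left.
December 1994 has 31 days: 58 − 31 = 27 left.
November 1994 has 30 days; 30 − 27 = 3 → November 3, 1994.
Going back 1 month from November 3, 1994:
month 11 − 1 = 10 → October 1994.
Day 3 is valid in October, giving October 3, 1994.
Counting forward 28 weeks (= 196 days) from October 3, 1994:
October has 31 days, so 31 − 3 = 28 days remain after October 3, 1994; 196 − 28 = 168 left.
November 1994 has 30 days: 168 − 30 = 138 left.
December 1994 has 31 days: 138 − 31 = 107 left.
January 1995 has 31 days: 107 − 31 = 76 left.
February 1995 has 28 days (1995 is not a leap year): 76 − 28 = 48 left.
March 1995 has 31 days: 48 − 31 = 17 left.
17 days into April 1995 → April 17, 1995.
Advancing 358 days from April 17, 1995:
April has 30 days, so 30 − 17 = 13 days remain after April 17, 1995; 358 − 13 = 345 left.
May 1995 has 31 days: 345 − 31 = 314 left.
June 1995 has 30 days: 314 − 30 = 284 left.
July 1995 has 31 days: 284 − 31 = 253 left.
August 1995 has 31 days: 253 − 31 = 222 left.
September 1995 has 30 days: 222 − 30 = 192 left.
October 1995 has 31 days: 192 − 31 = 161 left.
November 1995 has 30 days: 161 − 30 = 131 left.
December 1995 has 31 days: 131 − 31 = 100 left.
January 1996 has 31 days: 100 − 31 = 69 left.
February 1996 has 29 days (1996 is a leap year): 69 − 29 = 40 left.
March 1996 has 31 days: 40 − 31 = 9 left.
9 days into April 1996 → April 9, 1996.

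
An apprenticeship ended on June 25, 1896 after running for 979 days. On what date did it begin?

October 20, 1893

Counting back 979 days from June 25, 1896.
Going back 25 days from June 25, 1896 reaches the end of the previous month; 979 − 25 = 954 left.
May 1896 has 31 days: 954 − 31 = 923 left.
April 1896 has 30 days: 923 − 30 = 893 left.
March 1896 has 31 days: 893 − 31 = 862 left.
February 1896 has 29 days (1896 is a leap year): 862 − 29 = 833 left.
January 1896 has 31 days: 833 − 31 = 802 left.
December 1895 has 31 days: 802 − 31 = 771 left.
November 1895 has 30 days: 771 − 30 = 741 left.
October 1895 has 31 days: 741 − 31 = 710 left.
September 1895 has 30 days: 710 − 30 = 680 left.
August 1895 has 31 days: 680 − 31 = 649 left.
July 1895 has 31 days: 649 − 31 = 618 left.
June 1895 has 30 days: 618 − 30 = 588 left.
May 1895 has 31 days: 588 − 31 = 557 left.
April 1895 has 30 days: 557 − 30 = 527 left.
March 1895 has 31 days: 527 − 31 = 496 left.
February 1895 has 28 days (1895 is not a leap year): 496 − 28 = 468 left.
January 1895 has 31 days: 468 − 31 = 437 left.
December 1894 has 31 days: 437 − 31 = 406 left.
November 1894 has 30 days: 406 − 30 = 376 left.
October 1894 has 31 days: 376 − 31 = 345 left.
September 1894 has 30 days: 345 − 30 = 315 left.
August 1894 has 31 days: 315 − 31 = 284 left.
July 1894 has 31 days: 284 − 31 = 253 left.
June 1894 has 30 days: 253 − 30 = 223 left.
May 1894 has 31 days: 223 − 31 = 192 left.
April 1894 has 30 days: 192 − 30 = 162 left.
March 1894 has 31 days: 162 − 31 = 131 left.
February 1894 has 28 days (1894 is not a leap year): 131 − 28 = 103 left.
January 1894 has 31 days: 103 − 31 = 72 left.
December 1893 has 31 days: 72 − 31 = 41 left.
November 1893 has 30 days: 41 − 30 = 11 left.
October 1893 has 31 days; 31 − 11 = 20 → October 20, 1893.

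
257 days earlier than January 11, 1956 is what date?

Going back 257 days from January 11, 1956.
Going back 11 days from January 11, 1956 reaches the end of the previous month; 257 − 11 = 246 left.
December 1955 has 31 days: 246 − 31 = 215 left.
November 1955 has 30 days: 215 − 30 = 185 left.
October 1955 has 31 days: 185 − 31 = 154 left.
September 1955 has 30 days: 154 − 30 = 124 left.
August 1955 has 31 days: 124 − 31 = 93 left.
July 1955 has 31 days: 93 − 31 = 62 left.
June 1955 has 30 days: 62 − 30 = 32 left.
May 1955 has 31 days: 32 − 31 = 1 left.
April 1955 has 30 days; 30 − 1 = 29 → April 29, 1955.

April 29, 1955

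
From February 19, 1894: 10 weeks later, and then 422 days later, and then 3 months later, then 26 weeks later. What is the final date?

Adding 10 weeks (= 70 days) from February 19, 1894:
February has 28 days, so 28 − 19 = 9 days remain after February 19, 1894; 70 − 9 = 61 left.
March 1894 has 31 days: 61 − 31 = 30 left.
30 days into April 1894 → April 30, 1894.
Advancing 422 days from April 30, 1894:
April has 30 days, so 30 − 30 = 0 days remain after April 30, 1894; 422 − 0 = 422 left.
May 1894 has 31 days: 422 − 31 = 391 left.
June 1894 has 30 days: 391 − 30 = 361 left.
July 1894 has 31 days: 361 − 31 = 330 left.
August 1894 has 31 days: 330 − 31 = 299 left.
September 1894 has 30 days: 299 − 30 = 269 left.
October 1894 has 31 days: 269 − 31 = 238 left.
November 1894 has 30 days: 238 − 30 = 208 left.
December 1894 has 31 days: 208 − 31 = 177 left.
January 1895 has 31 days: 177 − 31 = 146 left.
February 1895 has 28 days (1895 is not a leap year): 146 − 28 = 118 left.
March 1895 has 31 days: 118 − 31 = 87 left.
April 1895 has 30 days: 87 − 30 = 57 left.
May 1895 has 31 days: 57 − 31 = 26 left.
26 days into June 1895 → June 26, 1895.
Counting forward 3 months from June 26, 1895:
month 6 + 3 = 9 → September 1895.
Day 26 is valid in September, giving September 26, 1895.
Counting forward 26 weeks (= 182 days) from September 26, 1895:
September has 30 days, so 30 − 26 = 4 days remain after September 26, 1895; 182 − 4 = 178 left.
October 1895 has 31 days: 178 − 31 = 147 left.
November 1895 has 30 days: 147 − 30 = 117 left.
December 1895 has 31 days: 117 − 31 = 86 left.
January 1896 has 31 days: 86 − 31 = 55 left.
February 1896 has 29 days (1896 is a leap year): 55 − 29 = 26 left.
26 days into March 1896 → March 26, 1896.

March 26, 1896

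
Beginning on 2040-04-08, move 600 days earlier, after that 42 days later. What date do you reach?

Subtracting 600 days from April 8, 2040:
Going back 8 days from April 8, 2040 reaches the end of the previous month; 600 − 8 = 592 left.
March 2040 has 31 days: 592 − 31 = 561 left.
February 2040 has 29 days (2040 is a leap year): 561 − 29 = 532 left.
January 2040 has 31 days: 532 − 31 = 501 left.
December 2039 has 31 days: 501 − 31 = 470 left.
November 2039 has 30 days: 470 − 30 = 440 left.
October 2039 has 31 days: 440 − 31 = 409 left.
September 2039 has 30 days: 409 − 30 = 379 left.
August 2039 has 31 days: 379 − 31 = 348 left.
July 2039 has 31 days: 348 − 31 = 317 left.
June 2039 has 30 days: 317 − 30 = 287 left.
May 2039 has 31 days: 287 − 31 = 256 left.
April 2039 has 30 days: 256 − 30 = 226 left.
March 2039 has 31 days: 226 − 31 = 195 left.
February 2039 has 28 days (2039 is not a leap year): 195 − 28 = 167 left.
January 2039 has 31 days: 167 − 31 = 136 left.
December 2038 has 31 days: 136 − 31 = 105 left.
November 2038 has 30 days: 105 − 30 = 75 left.
October 2038 has 31 days: 75 − 31 = 44 left.
September 2038 has 30 days: 44 − 30 = 14 left.
August 2038 has 31 days; 31 − 14 = 17 → August 17, 2038.
Adding 42 days from August 17, 2038:
August has 31 days, so 31 − 17 = 14 days remain after August 17, 2038; 42 − 14 = 28 left.
28 days into September 2038 → September 28, 2038.

September 28, 2038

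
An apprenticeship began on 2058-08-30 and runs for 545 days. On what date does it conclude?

Counting forward 545 days from August 30, 2058.
August has 31 days, so 31 − 30 = 1 day remains after August 30, 2058; 545 − 1 = 544 left.
September 2058 has 30 days: 544 − 30 = 514 left.
October 2058 has 31 days: 514 − 31 = 483 left.
November 2058 has 30 days: 483 − 30 = 453 left.
December 2058 has 31 days: 453 − 31 = 422 left.
January 2059 has 31 days: 422 − 31 = 391 left.
February 2059 has 28 days (2059 is not a leap year): 391 − 28 = 363 left.
March 2059 has 31 days: 363 − 31 = 332 left.
April 2059 has 30 days: 332 − 30 = 302 left.
May 2059 has 31 days: 302 − 31 = 271 left.
June 2059 has 30 days: 271 − 30 = 241 left.
July 2059 has 31 days: 241 − 31 = 210 left.
August 2059 has 31 days: 210 − 31 = 179 left.
September 2059 has 30 days: 179 − 30 = 149 left.
October 2059 has 31 days: 149 − 31 = 118 left.
November 2059 has 30 days: 118 − 30 = 88 left.
December 2059 has 31 days: 88 − 31 = 57 left.
January 2060 has 31 days: 57 − 31 = 26 left.
26 days into February 2060 → February 26, 2060.

February 26, 2060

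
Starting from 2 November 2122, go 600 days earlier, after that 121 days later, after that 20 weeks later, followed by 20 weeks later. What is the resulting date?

Going back 600 days from November 2, 2122:
Going back 2 days from November 2, 2122 reaches the end of the previous month; 600 − 2 = 598 left.
October 2122 has 31 days: 598 − 31 = 567 left.
September 2122 has 30 days: 567 − 30 = 537 left.
August 2122 has 31 days: 537 − 31 = 506 left.
July 2122 has 31 days: 506 − 31 = 475 left.
June 2122 has 30 days: 475 − 30 = 445 left.
May 2122 has 31 days: 445 − 31 = 414 left.
April 2122 has 30 days: 414 − 30 = 384 left.
March 2122 has 31 days: 384 − 31 = 353 left.
February 2122 has 28 days (2122 is not a leap year): 353 − 28 = 325 left.
January 2122 has 31 days: 325 − 31 = 294 left.
December 2121 has 31 days: 294 − 31 = 263 left.
November 2121 has 30 days: 263 − 30 = 233 left.
October 2121 has 31 days: 233 − 31 = 202 left.
September 2121 has 30 days: 202 − 30 = 172 left.
August 2121 has 31 days: 172 − 31 = 141 left.
July 2121 has 31 days: 141 − 31 = 110 left.
June 2121 has 30 days: 110 − 30 = 80 left.
May 2121 has 31 days: 80 − 31 = 49 left.
April 2121 has 30 days: 49 − 30 = 19 left.
March 2121 has 31 days; 31 − 19 = 12 → March 12, 2121.
Advancing 121 days from March 12, 2121:
March has 31 days, so 31 − 12 = 19 days remain after March 12, 2121; 121 − 19 = 102 left.
April 2121 has 30 days: 102 − 30 = 72 left.
May 2121 has 31 days: 72 − 31 = 41 left.
June 2121 has 30 days: 41 − 30 = 11 left.
11 days into July 2121 → July 11, 2121.
Adding 20 weeks (= 140 days) from July 11, 2121:
July has 31 days, so 31 − 11 = 20 days remain after July 11, 2121; 140 − 20 = 120 left.
August 2121 has 31 days: 120 − 31 = 89 left.
September 2121 has 30 days: 89 − 30 = 59 left.
October 2121 has 31 days: 59 − 31 = 28 left.
28 days into November 2121 → November 28, 2121.
Adding 20 weeks (= 140 days) from November 28, 2121:
November has 30 days, so 30 − 28 = 2 days remain after November 28, 2121; 140 − 2 = 138 left.
December 2121 has 31 days: 138 − 31 = 107 left.
January 2122 has 31 days: 107 − 31 = 76 left.
February 2122 has 28 days (2122 is not a leap year): 76 − 28 = 48 left.
March 2122 has 31 days: 48 − 31 = 17 left.
17 days into April 2122 → April 17, 2122.

April 17, 2122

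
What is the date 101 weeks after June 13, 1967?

Adding 101 weeks = 707 days from June 13, 1967.
June has 30 days, so 30 − 13 = 17 days remain after June 13, 1967; 707 − 17 = 690 left.
July 1967 has 31 days: 690 − 31 = 659 left.
August 1967 has 31 days: 659 − 31 = 628 left.
September 1967 has 30 days: 628 − 30 = 598 left.
October 1967 has 31 days: 598 − 31 = 567 left.
November 1967 has 30 days: 567 − 30 = 537 left.
December 1967 has 31 days: 537 − 31 = 506 left.
January 1968 has 31 days: 506 − 31 = 475 left.
February 1968 has 29 days (1968 is a leap year): 475 − 29 = 446 left.
March 1968 has 31 days: 446 − 31 = 415 left.
April 1968 has 30 days: 415 − 30 = 385 left.
May 1968 has 31 days: 385 − 31 = 354 left.
June 1968 has 30 days: 354 − 30 = 324 left.
July 1968 has 31 days: 324 − 31 = 293 left.
August 1968 has 31 days: 293 − 31 = 262 left.
September 1968 has 30 days: 262 − 30 = 232 left.
October 1968 has 31 days: 232 − 31 = 201 left.
November 1968 has 30 days: 201 − 30 = 171 left.
December 1968 has 31 days: 171 − 31 = 140 left.
January 1969 has 31 days: 140 − 31 = 109 left.
February 1969 has 28 days (1969 is not a leap year): 109 − 28 = 81 left.
March 1969 has 31 days: 81 − 31 = 50 left.
April 1969 has 30 days: 50 − 30 = 20 left.
20 days into May 1969 → May 20, 1969.

May 20, 1969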